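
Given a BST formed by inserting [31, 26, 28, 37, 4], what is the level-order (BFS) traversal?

Tree insertion order: [31, 26, 28, 37, 4]
Tree (level-order array): [31, 26, 37, 4, 28]
BFS from the root, enqueuing left then right child of each popped node:
  queue [31] -> pop 31, enqueue [26, 37], visited so far: [31]
  queue [26, 37] -> pop 26, enqueue [4, 28], visited so far: [31, 26]
  queue [37, 4, 28] -> pop 37, enqueue [none], visited so far: [31, 26, 37]
  queue [4, 28] -> pop 4, enqueue [none], visited so far: [31, 26, 37, 4]
  queue [28] -> pop 28, enqueue [none], visited so far: [31, 26, 37, 4, 28]
Result: [31, 26, 37, 4, 28]


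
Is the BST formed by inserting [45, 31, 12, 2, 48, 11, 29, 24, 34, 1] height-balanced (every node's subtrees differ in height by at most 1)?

Tree (level-order array): [45, 31, 48, 12, 34, None, None, 2, 29, None, None, 1, 11, 24]
Definition: a tree is height-balanced if, at every node, |h(left) - h(right)| <= 1 (empty subtree has height -1).
Bottom-up per-node check:
  node 1: h_left=-1, h_right=-1, diff=0 [OK], height=0
  node 11: h_left=-1, h_right=-1, diff=0 [OK], height=0
  node 2: h_left=0, h_right=0, diff=0 [OK], height=1
  node 24: h_left=-1, h_right=-1, diff=0 [OK], height=0
  node 29: h_left=0, h_right=-1, diff=1 [OK], height=1
  node 12: h_left=1, h_right=1, diff=0 [OK], height=2
  node 34: h_left=-1, h_right=-1, diff=0 [OK], height=0
  node 31: h_left=2, h_right=0, diff=2 [FAIL (|2-0|=2 > 1)], height=3
  node 48: h_left=-1, h_right=-1, diff=0 [OK], height=0
  node 45: h_left=3, h_right=0, diff=3 [FAIL (|3-0|=3 > 1)], height=4
Node 31 violates the condition: |2 - 0| = 2 > 1.
Result: Not balanced


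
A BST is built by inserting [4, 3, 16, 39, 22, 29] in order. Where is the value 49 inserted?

Starting tree (level order): [4, 3, 16, None, None, None, 39, 22, None, None, 29]
Insertion path: 4 -> 16 -> 39
Result: insert 49 as right child of 39
Final tree (level order): [4, 3, 16, None, None, None, 39, 22, 49, None, 29]


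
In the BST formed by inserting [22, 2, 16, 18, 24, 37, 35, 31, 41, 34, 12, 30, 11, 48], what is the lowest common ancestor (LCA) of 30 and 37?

Tree insertion order: [22, 2, 16, 18, 24, 37, 35, 31, 41, 34, 12, 30, 11, 48]
Tree (level-order array): [22, 2, 24, None, 16, None, 37, 12, 18, 35, 41, 11, None, None, None, 31, None, None, 48, None, None, 30, 34]
In a BST, the LCA of p=30, q=37 is the first node v on the
root-to-leaf path with p <= v <= q (go left if both < v, right if both > v).
Walk from root:
  at 22: both 30 and 37 > 22, go right
  at 24: both 30 and 37 > 24, go right
  at 37: 30 <= 37 <= 37, this is the LCA
LCA = 37


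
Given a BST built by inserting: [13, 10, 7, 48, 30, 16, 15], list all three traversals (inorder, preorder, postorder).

Tree insertion order: [13, 10, 7, 48, 30, 16, 15]
Tree (level-order array): [13, 10, 48, 7, None, 30, None, None, None, 16, None, 15]
Inorder (L, root, R): [7, 10, 13, 15, 16, 30, 48]
Preorder (root, L, R): [13, 10, 7, 48, 30, 16, 15]
Postorder (L, R, root): [7, 10, 15, 16, 30, 48, 13]


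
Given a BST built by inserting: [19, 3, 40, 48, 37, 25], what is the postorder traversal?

Tree insertion order: [19, 3, 40, 48, 37, 25]
Tree (level-order array): [19, 3, 40, None, None, 37, 48, 25]
Postorder traversal: [3, 25, 37, 48, 40, 19]


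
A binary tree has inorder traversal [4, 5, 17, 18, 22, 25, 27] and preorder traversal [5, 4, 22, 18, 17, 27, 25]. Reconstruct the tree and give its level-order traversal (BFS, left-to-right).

Inorder:  [4, 5, 17, 18, 22, 25, 27]
Preorder: [5, 4, 22, 18, 17, 27, 25]
Algorithm: preorder visits root first, so consume preorder in order;
for each root, split the current inorder slice at that value into
left-subtree inorder and right-subtree inorder, then recurse.
Recursive splits:
  root=5; inorder splits into left=[4], right=[17, 18, 22, 25, 27]
  root=4; inorder splits into left=[], right=[]
  root=22; inorder splits into left=[17, 18], right=[25, 27]
  root=18; inorder splits into left=[17], right=[]
  root=17; inorder splits into left=[], right=[]
  root=27; inorder splits into left=[25], right=[]
  root=25; inorder splits into left=[], right=[]
Reconstructed level-order: [5, 4, 22, 18, 27, 17, 25]


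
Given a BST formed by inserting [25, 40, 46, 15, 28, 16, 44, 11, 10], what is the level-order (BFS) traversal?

Tree insertion order: [25, 40, 46, 15, 28, 16, 44, 11, 10]
Tree (level-order array): [25, 15, 40, 11, 16, 28, 46, 10, None, None, None, None, None, 44]
BFS from the root, enqueuing left then right child of each popped node:
  queue [25] -> pop 25, enqueue [15, 40], visited so far: [25]
  queue [15, 40] -> pop 15, enqueue [11, 16], visited so far: [25, 15]
  queue [40, 11, 16] -> pop 40, enqueue [28, 46], visited so far: [25, 15, 40]
  queue [11, 16, 28, 46] -> pop 11, enqueue [10], visited so far: [25, 15, 40, 11]
  queue [16, 28, 46, 10] -> pop 16, enqueue [none], visited so far: [25, 15, 40, 11, 16]
  queue [28, 46, 10] -> pop 28, enqueue [none], visited so far: [25, 15, 40, 11, 16, 28]
  queue [46, 10] -> pop 46, enqueue [44], visited so far: [25, 15, 40, 11, 16, 28, 46]
  queue [10, 44] -> pop 10, enqueue [none], visited so far: [25, 15, 40, 11, 16, 28, 46, 10]
  queue [44] -> pop 44, enqueue [none], visited so far: [25, 15, 40, 11, 16, 28, 46, 10, 44]
Result: [25, 15, 40, 11, 16, 28, 46, 10, 44]


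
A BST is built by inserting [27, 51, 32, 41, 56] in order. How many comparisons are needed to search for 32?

Search path for 32: 27 -> 51 -> 32
Found: True
Comparisons: 3


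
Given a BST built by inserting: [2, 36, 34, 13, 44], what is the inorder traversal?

Tree insertion order: [2, 36, 34, 13, 44]
Tree (level-order array): [2, None, 36, 34, 44, 13]
Inorder traversal: [2, 13, 34, 36, 44]


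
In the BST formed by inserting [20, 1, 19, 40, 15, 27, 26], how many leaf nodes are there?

Tree built from: [20, 1, 19, 40, 15, 27, 26]
Tree (level-order array): [20, 1, 40, None, 19, 27, None, 15, None, 26]
Rule: A leaf has 0 children.
Per-node child counts:
  node 20: 2 child(ren)
  node 1: 1 child(ren)
  node 19: 1 child(ren)
  node 15: 0 child(ren)
  node 40: 1 child(ren)
  node 27: 1 child(ren)
  node 26: 0 child(ren)
Matching nodes: [15, 26]
Count of leaf nodes: 2


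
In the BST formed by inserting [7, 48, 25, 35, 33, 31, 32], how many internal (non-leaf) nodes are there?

Tree built from: [7, 48, 25, 35, 33, 31, 32]
Tree (level-order array): [7, None, 48, 25, None, None, 35, 33, None, 31, None, None, 32]
Rule: An internal node has at least one child.
Per-node child counts:
  node 7: 1 child(ren)
  node 48: 1 child(ren)
  node 25: 1 child(ren)
  node 35: 1 child(ren)
  node 33: 1 child(ren)
  node 31: 1 child(ren)
  node 32: 0 child(ren)
Matching nodes: [7, 48, 25, 35, 33, 31]
Count of internal (non-leaf) nodes: 6


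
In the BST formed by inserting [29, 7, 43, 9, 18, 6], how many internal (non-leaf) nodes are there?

Tree built from: [29, 7, 43, 9, 18, 6]
Tree (level-order array): [29, 7, 43, 6, 9, None, None, None, None, None, 18]
Rule: An internal node has at least one child.
Per-node child counts:
  node 29: 2 child(ren)
  node 7: 2 child(ren)
  node 6: 0 child(ren)
  node 9: 1 child(ren)
  node 18: 0 child(ren)
  node 43: 0 child(ren)
Matching nodes: [29, 7, 9]
Count of internal (non-leaf) nodes: 3


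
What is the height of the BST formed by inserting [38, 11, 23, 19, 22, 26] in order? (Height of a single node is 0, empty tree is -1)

Insertion order: [38, 11, 23, 19, 22, 26]
Tree (level-order array): [38, 11, None, None, 23, 19, 26, None, 22]
Compute height bottom-up (empty subtree = -1):
  height(22) = 1 + max(-1, -1) = 0
  height(19) = 1 + max(-1, 0) = 1
  height(26) = 1 + max(-1, -1) = 0
  height(23) = 1 + max(1, 0) = 2
  height(11) = 1 + max(-1, 2) = 3
  height(38) = 1 + max(3, -1) = 4
Height = 4


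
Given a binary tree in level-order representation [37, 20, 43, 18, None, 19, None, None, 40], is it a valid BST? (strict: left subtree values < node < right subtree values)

Level-order array: [37, 20, 43, 18, None, 19, None, None, 40]
Validate using subtree bounds (lo, hi): at each node, require lo < value < hi,
then recurse left with hi=value and right with lo=value.
Preorder trace (stopping at first violation):
  at node 37 with bounds (-inf, +inf): OK
  at node 20 with bounds (-inf, 37): OK
  at node 18 with bounds (-inf, 20): OK
  at node 40 with bounds (18, 20): VIOLATION
Node 40 violates its bound: not (18 < 40 < 20).
Result: Not a valid BST


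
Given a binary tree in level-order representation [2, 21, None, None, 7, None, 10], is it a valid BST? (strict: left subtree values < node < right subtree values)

Level-order array: [2, 21, None, None, 7, None, 10]
Validate using subtree bounds (lo, hi): at each node, require lo < value < hi,
then recurse left with hi=value and right with lo=value.
Preorder trace (stopping at first violation):
  at node 2 with bounds (-inf, +inf): OK
  at node 21 with bounds (-inf, 2): VIOLATION
Node 21 violates its bound: not (-inf < 21 < 2).
Result: Not a valid BST


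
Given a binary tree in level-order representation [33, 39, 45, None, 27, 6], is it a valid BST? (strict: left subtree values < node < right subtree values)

Level-order array: [33, 39, 45, None, 27, 6]
Validate using subtree bounds (lo, hi): at each node, require lo < value < hi,
then recurse left with hi=value and right with lo=value.
Preorder trace (stopping at first violation):
  at node 33 with bounds (-inf, +inf): OK
  at node 39 with bounds (-inf, 33): VIOLATION
Node 39 violates its bound: not (-inf < 39 < 33).
Result: Not a valid BST


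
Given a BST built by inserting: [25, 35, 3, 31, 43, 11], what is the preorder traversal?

Tree insertion order: [25, 35, 3, 31, 43, 11]
Tree (level-order array): [25, 3, 35, None, 11, 31, 43]
Preorder traversal: [25, 3, 11, 35, 31, 43]


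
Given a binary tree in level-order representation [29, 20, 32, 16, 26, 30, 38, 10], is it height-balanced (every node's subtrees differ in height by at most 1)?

Tree (level-order array): [29, 20, 32, 16, 26, 30, 38, 10]
Definition: a tree is height-balanced if, at every node, |h(left) - h(right)| <= 1 (empty subtree has height -1).
Bottom-up per-node check:
  node 10: h_left=-1, h_right=-1, diff=0 [OK], height=0
  node 16: h_left=0, h_right=-1, diff=1 [OK], height=1
  node 26: h_left=-1, h_right=-1, diff=0 [OK], height=0
  node 20: h_left=1, h_right=0, diff=1 [OK], height=2
  node 30: h_left=-1, h_right=-1, diff=0 [OK], height=0
  node 38: h_left=-1, h_right=-1, diff=0 [OK], height=0
  node 32: h_left=0, h_right=0, diff=0 [OK], height=1
  node 29: h_left=2, h_right=1, diff=1 [OK], height=3
All nodes satisfy the balance condition.
Result: Balanced


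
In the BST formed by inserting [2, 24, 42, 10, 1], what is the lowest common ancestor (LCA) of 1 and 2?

Tree insertion order: [2, 24, 42, 10, 1]
Tree (level-order array): [2, 1, 24, None, None, 10, 42]
In a BST, the LCA of p=1, q=2 is the first node v on the
root-to-leaf path with p <= v <= q (go left if both < v, right if both > v).
Walk from root:
  at 2: 1 <= 2 <= 2, this is the LCA
LCA = 2


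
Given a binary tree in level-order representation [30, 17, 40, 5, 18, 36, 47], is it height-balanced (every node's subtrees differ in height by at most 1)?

Tree (level-order array): [30, 17, 40, 5, 18, 36, 47]
Definition: a tree is height-balanced if, at every node, |h(left) - h(right)| <= 1 (empty subtree has height -1).
Bottom-up per-node check:
  node 5: h_left=-1, h_right=-1, diff=0 [OK], height=0
  node 18: h_left=-1, h_right=-1, diff=0 [OK], height=0
  node 17: h_left=0, h_right=0, diff=0 [OK], height=1
  node 36: h_left=-1, h_right=-1, diff=0 [OK], height=0
  node 47: h_left=-1, h_right=-1, diff=0 [OK], height=0
  node 40: h_left=0, h_right=0, diff=0 [OK], height=1
  node 30: h_left=1, h_right=1, diff=0 [OK], height=2
All nodes satisfy the balance condition.
Result: Balanced


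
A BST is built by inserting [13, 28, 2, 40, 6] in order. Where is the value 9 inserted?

Starting tree (level order): [13, 2, 28, None, 6, None, 40]
Insertion path: 13 -> 2 -> 6
Result: insert 9 as right child of 6
Final tree (level order): [13, 2, 28, None, 6, None, 40, None, 9]


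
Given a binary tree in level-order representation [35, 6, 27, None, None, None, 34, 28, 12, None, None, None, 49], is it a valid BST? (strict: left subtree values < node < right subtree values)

Level-order array: [35, 6, 27, None, None, None, 34, 28, 12, None, None, None, 49]
Validate using subtree bounds (lo, hi): at each node, require lo < value < hi,
then recurse left with hi=value and right with lo=value.
Preorder trace (stopping at first violation):
  at node 35 with bounds (-inf, +inf): OK
  at node 6 with bounds (-inf, 35): OK
  at node 27 with bounds (35, +inf): VIOLATION
Node 27 violates its bound: not (35 < 27 < +inf).
Result: Not a valid BST


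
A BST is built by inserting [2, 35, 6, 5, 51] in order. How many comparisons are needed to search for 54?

Search path for 54: 2 -> 35 -> 51
Found: False
Comparisons: 3


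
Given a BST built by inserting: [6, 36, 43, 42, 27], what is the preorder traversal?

Tree insertion order: [6, 36, 43, 42, 27]
Tree (level-order array): [6, None, 36, 27, 43, None, None, 42]
Preorder traversal: [6, 36, 27, 43, 42]


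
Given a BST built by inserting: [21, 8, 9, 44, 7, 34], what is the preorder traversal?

Tree insertion order: [21, 8, 9, 44, 7, 34]
Tree (level-order array): [21, 8, 44, 7, 9, 34]
Preorder traversal: [21, 8, 7, 9, 44, 34]


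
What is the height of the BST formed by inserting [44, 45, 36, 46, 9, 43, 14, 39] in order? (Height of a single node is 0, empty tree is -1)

Insertion order: [44, 45, 36, 46, 9, 43, 14, 39]
Tree (level-order array): [44, 36, 45, 9, 43, None, 46, None, 14, 39]
Compute height bottom-up (empty subtree = -1):
  height(14) = 1 + max(-1, -1) = 0
  height(9) = 1 + max(-1, 0) = 1
  height(39) = 1 + max(-1, -1) = 0
  height(43) = 1 + max(0, -1) = 1
  height(36) = 1 + max(1, 1) = 2
  height(46) = 1 + max(-1, -1) = 0
  height(45) = 1 + max(-1, 0) = 1
  height(44) = 1 + max(2, 1) = 3
Height = 3


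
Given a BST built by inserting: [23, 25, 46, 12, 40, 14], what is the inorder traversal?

Tree insertion order: [23, 25, 46, 12, 40, 14]
Tree (level-order array): [23, 12, 25, None, 14, None, 46, None, None, 40]
Inorder traversal: [12, 14, 23, 25, 40, 46]


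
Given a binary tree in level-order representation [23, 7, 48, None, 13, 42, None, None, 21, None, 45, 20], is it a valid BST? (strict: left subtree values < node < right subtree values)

Level-order array: [23, 7, 48, None, 13, 42, None, None, 21, None, 45, 20]
Validate using subtree bounds (lo, hi): at each node, require lo < value < hi,
then recurse left with hi=value and right with lo=value.
Preorder trace (stopping at first violation):
  at node 23 with bounds (-inf, +inf): OK
  at node 7 with bounds (-inf, 23): OK
  at node 13 with bounds (7, 23): OK
  at node 21 with bounds (13, 23): OK
  at node 20 with bounds (13, 21): OK
  at node 48 with bounds (23, +inf): OK
  at node 42 with bounds (23, 48): OK
  at node 45 with bounds (42, 48): OK
No violation found at any node.
Result: Valid BST


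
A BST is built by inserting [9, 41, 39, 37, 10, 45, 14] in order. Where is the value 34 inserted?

Starting tree (level order): [9, None, 41, 39, 45, 37, None, None, None, 10, None, None, 14]
Insertion path: 9 -> 41 -> 39 -> 37 -> 10 -> 14
Result: insert 34 as right child of 14
Final tree (level order): [9, None, 41, 39, 45, 37, None, None, None, 10, None, None, 14, None, 34]


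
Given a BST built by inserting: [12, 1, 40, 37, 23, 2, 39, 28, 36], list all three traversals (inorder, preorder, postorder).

Tree insertion order: [12, 1, 40, 37, 23, 2, 39, 28, 36]
Tree (level-order array): [12, 1, 40, None, 2, 37, None, None, None, 23, 39, None, 28, None, None, None, 36]
Inorder (L, root, R): [1, 2, 12, 23, 28, 36, 37, 39, 40]
Preorder (root, L, R): [12, 1, 2, 40, 37, 23, 28, 36, 39]
Postorder (L, R, root): [2, 1, 36, 28, 23, 39, 37, 40, 12]


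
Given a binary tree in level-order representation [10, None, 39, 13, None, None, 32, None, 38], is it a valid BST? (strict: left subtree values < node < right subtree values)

Level-order array: [10, None, 39, 13, None, None, 32, None, 38]
Validate using subtree bounds (lo, hi): at each node, require lo < value < hi,
then recurse left with hi=value and right with lo=value.
Preorder trace (stopping at first violation):
  at node 10 with bounds (-inf, +inf): OK
  at node 39 with bounds (10, +inf): OK
  at node 13 with bounds (10, 39): OK
  at node 32 with bounds (13, 39): OK
  at node 38 with bounds (32, 39): OK
No violation found at any node.
Result: Valid BST


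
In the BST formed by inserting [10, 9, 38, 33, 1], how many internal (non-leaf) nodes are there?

Tree built from: [10, 9, 38, 33, 1]
Tree (level-order array): [10, 9, 38, 1, None, 33]
Rule: An internal node has at least one child.
Per-node child counts:
  node 10: 2 child(ren)
  node 9: 1 child(ren)
  node 1: 0 child(ren)
  node 38: 1 child(ren)
  node 33: 0 child(ren)
Matching nodes: [10, 9, 38]
Count of internal (non-leaf) nodes: 3


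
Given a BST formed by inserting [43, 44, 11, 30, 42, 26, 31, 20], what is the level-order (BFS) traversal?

Tree insertion order: [43, 44, 11, 30, 42, 26, 31, 20]
Tree (level-order array): [43, 11, 44, None, 30, None, None, 26, 42, 20, None, 31]
BFS from the root, enqueuing left then right child of each popped node:
  queue [43] -> pop 43, enqueue [11, 44], visited so far: [43]
  queue [11, 44] -> pop 11, enqueue [30], visited so far: [43, 11]
  queue [44, 30] -> pop 44, enqueue [none], visited so far: [43, 11, 44]
  queue [30] -> pop 30, enqueue [26, 42], visited so far: [43, 11, 44, 30]
  queue [26, 42] -> pop 26, enqueue [20], visited so far: [43, 11, 44, 30, 26]
  queue [42, 20] -> pop 42, enqueue [31], visited so far: [43, 11, 44, 30, 26, 42]
  queue [20, 31] -> pop 20, enqueue [none], visited so far: [43, 11, 44, 30, 26, 42, 20]
  queue [31] -> pop 31, enqueue [none], visited so far: [43, 11, 44, 30, 26, 42, 20, 31]
Result: [43, 11, 44, 30, 26, 42, 20, 31]


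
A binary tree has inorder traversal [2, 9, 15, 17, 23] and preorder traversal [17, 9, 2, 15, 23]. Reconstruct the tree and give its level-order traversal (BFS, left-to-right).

Inorder:  [2, 9, 15, 17, 23]
Preorder: [17, 9, 2, 15, 23]
Algorithm: preorder visits root first, so consume preorder in order;
for each root, split the current inorder slice at that value into
left-subtree inorder and right-subtree inorder, then recurse.
Recursive splits:
  root=17; inorder splits into left=[2, 9, 15], right=[23]
  root=9; inorder splits into left=[2], right=[15]
  root=2; inorder splits into left=[], right=[]
  root=15; inorder splits into left=[], right=[]
  root=23; inorder splits into left=[], right=[]
Reconstructed level-order: [17, 9, 23, 2, 15]


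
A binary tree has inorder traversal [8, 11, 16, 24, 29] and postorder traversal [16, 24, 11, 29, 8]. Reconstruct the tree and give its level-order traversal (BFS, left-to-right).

Inorder:   [8, 11, 16, 24, 29]
Postorder: [16, 24, 11, 29, 8]
Algorithm: postorder visits root last, so walk postorder right-to-left;
each value is the root of the current inorder slice — split it at that
value, recurse on the right subtree first, then the left.
Recursive splits:
  root=8; inorder splits into left=[], right=[11, 16, 24, 29]
  root=29; inorder splits into left=[11, 16, 24], right=[]
  root=11; inorder splits into left=[], right=[16, 24]
  root=24; inorder splits into left=[16], right=[]
  root=16; inorder splits into left=[], right=[]
Reconstructed level-order: [8, 29, 11, 24, 16]


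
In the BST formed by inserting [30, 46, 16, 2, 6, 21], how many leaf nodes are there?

Tree built from: [30, 46, 16, 2, 6, 21]
Tree (level-order array): [30, 16, 46, 2, 21, None, None, None, 6]
Rule: A leaf has 0 children.
Per-node child counts:
  node 30: 2 child(ren)
  node 16: 2 child(ren)
  node 2: 1 child(ren)
  node 6: 0 child(ren)
  node 21: 0 child(ren)
  node 46: 0 child(ren)
Matching nodes: [6, 21, 46]
Count of leaf nodes: 3


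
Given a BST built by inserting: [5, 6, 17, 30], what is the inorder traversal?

Tree insertion order: [5, 6, 17, 30]
Tree (level-order array): [5, None, 6, None, 17, None, 30]
Inorder traversal: [5, 6, 17, 30]


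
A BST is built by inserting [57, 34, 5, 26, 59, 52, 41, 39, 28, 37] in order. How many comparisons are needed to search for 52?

Search path for 52: 57 -> 34 -> 52
Found: True
Comparisons: 3


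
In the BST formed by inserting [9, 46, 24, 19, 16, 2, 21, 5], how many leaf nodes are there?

Tree built from: [9, 46, 24, 19, 16, 2, 21, 5]
Tree (level-order array): [9, 2, 46, None, 5, 24, None, None, None, 19, None, 16, 21]
Rule: A leaf has 0 children.
Per-node child counts:
  node 9: 2 child(ren)
  node 2: 1 child(ren)
  node 5: 0 child(ren)
  node 46: 1 child(ren)
  node 24: 1 child(ren)
  node 19: 2 child(ren)
  node 16: 0 child(ren)
  node 21: 0 child(ren)
Matching nodes: [5, 16, 21]
Count of leaf nodes: 3


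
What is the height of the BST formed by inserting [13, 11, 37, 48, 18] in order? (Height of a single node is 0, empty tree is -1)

Insertion order: [13, 11, 37, 48, 18]
Tree (level-order array): [13, 11, 37, None, None, 18, 48]
Compute height bottom-up (empty subtree = -1):
  height(11) = 1 + max(-1, -1) = 0
  height(18) = 1 + max(-1, -1) = 0
  height(48) = 1 + max(-1, -1) = 0
  height(37) = 1 + max(0, 0) = 1
  height(13) = 1 + max(0, 1) = 2
Height = 2


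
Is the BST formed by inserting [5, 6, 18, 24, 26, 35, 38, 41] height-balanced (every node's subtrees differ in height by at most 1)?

Tree (level-order array): [5, None, 6, None, 18, None, 24, None, 26, None, 35, None, 38, None, 41]
Definition: a tree is height-balanced if, at every node, |h(left) - h(right)| <= 1 (empty subtree has height -1).
Bottom-up per-node check:
  node 41: h_left=-1, h_right=-1, diff=0 [OK], height=0
  node 38: h_left=-1, h_right=0, diff=1 [OK], height=1
  node 35: h_left=-1, h_right=1, diff=2 [FAIL (|-1-1|=2 > 1)], height=2
  node 26: h_left=-1, h_right=2, diff=3 [FAIL (|-1-2|=3 > 1)], height=3
  node 24: h_left=-1, h_right=3, diff=4 [FAIL (|-1-3|=4 > 1)], height=4
  node 18: h_left=-1, h_right=4, diff=5 [FAIL (|-1-4|=5 > 1)], height=5
  node 6: h_left=-1, h_right=5, diff=6 [FAIL (|-1-5|=6 > 1)], height=6
  node 5: h_left=-1, h_right=6, diff=7 [FAIL (|-1-6|=7 > 1)], height=7
Node 35 violates the condition: |-1 - 1| = 2 > 1.
Result: Not balanced


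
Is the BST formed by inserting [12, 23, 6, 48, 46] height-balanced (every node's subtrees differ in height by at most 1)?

Tree (level-order array): [12, 6, 23, None, None, None, 48, 46]
Definition: a tree is height-balanced if, at every node, |h(left) - h(right)| <= 1 (empty subtree has height -1).
Bottom-up per-node check:
  node 6: h_left=-1, h_right=-1, diff=0 [OK], height=0
  node 46: h_left=-1, h_right=-1, diff=0 [OK], height=0
  node 48: h_left=0, h_right=-1, diff=1 [OK], height=1
  node 23: h_left=-1, h_right=1, diff=2 [FAIL (|-1-1|=2 > 1)], height=2
  node 12: h_left=0, h_right=2, diff=2 [FAIL (|0-2|=2 > 1)], height=3
Node 23 violates the condition: |-1 - 1| = 2 > 1.
Result: Not balanced


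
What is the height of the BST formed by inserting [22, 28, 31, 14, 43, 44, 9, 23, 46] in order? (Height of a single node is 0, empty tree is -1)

Insertion order: [22, 28, 31, 14, 43, 44, 9, 23, 46]
Tree (level-order array): [22, 14, 28, 9, None, 23, 31, None, None, None, None, None, 43, None, 44, None, 46]
Compute height bottom-up (empty subtree = -1):
  height(9) = 1 + max(-1, -1) = 0
  height(14) = 1 + max(0, -1) = 1
  height(23) = 1 + max(-1, -1) = 0
  height(46) = 1 + max(-1, -1) = 0
  height(44) = 1 + max(-1, 0) = 1
  height(43) = 1 + max(-1, 1) = 2
  height(31) = 1 + max(-1, 2) = 3
  height(28) = 1 + max(0, 3) = 4
  height(22) = 1 + max(1, 4) = 5
Height = 5


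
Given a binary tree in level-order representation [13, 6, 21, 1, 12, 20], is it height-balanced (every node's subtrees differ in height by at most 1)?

Tree (level-order array): [13, 6, 21, 1, 12, 20]
Definition: a tree is height-balanced if, at every node, |h(left) - h(right)| <= 1 (empty subtree has height -1).
Bottom-up per-node check:
  node 1: h_left=-1, h_right=-1, diff=0 [OK], height=0
  node 12: h_left=-1, h_right=-1, diff=0 [OK], height=0
  node 6: h_left=0, h_right=0, diff=0 [OK], height=1
  node 20: h_left=-1, h_right=-1, diff=0 [OK], height=0
  node 21: h_left=0, h_right=-1, diff=1 [OK], height=1
  node 13: h_left=1, h_right=1, diff=0 [OK], height=2
All nodes satisfy the balance condition.
Result: Balanced


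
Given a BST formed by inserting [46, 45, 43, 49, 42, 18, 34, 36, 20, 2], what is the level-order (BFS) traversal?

Tree insertion order: [46, 45, 43, 49, 42, 18, 34, 36, 20, 2]
Tree (level-order array): [46, 45, 49, 43, None, None, None, 42, None, 18, None, 2, 34, None, None, 20, 36]
BFS from the root, enqueuing left then right child of each popped node:
  queue [46] -> pop 46, enqueue [45, 49], visited so far: [46]
  queue [45, 49] -> pop 45, enqueue [43], visited so far: [46, 45]
  queue [49, 43] -> pop 49, enqueue [none], visited so far: [46, 45, 49]
  queue [43] -> pop 43, enqueue [42], visited so far: [46, 45, 49, 43]
  queue [42] -> pop 42, enqueue [18], visited so far: [46, 45, 49, 43, 42]
  queue [18] -> pop 18, enqueue [2, 34], visited so far: [46, 45, 49, 43, 42, 18]
  queue [2, 34] -> pop 2, enqueue [none], visited so far: [46, 45, 49, 43, 42, 18, 2]
  queue [34] -> pop 34, enqueue [20, 36], visited so far: [46, 45, 49, 43, 42, 18, 2, 34]
  queue [20, 36] -> pop 20, enqueue [none], visited so far: [46, 45, 49, 43, 42, 18, 2, 34, 20]
  queue [36] -> pop 36, enqueue [none], visited so far: [46, 45, 49, 43, 42, 18, 2, 34, 20, 36]
Result: [46, 45, 49, 43, 42, 18, 2, 34, 20, 36]


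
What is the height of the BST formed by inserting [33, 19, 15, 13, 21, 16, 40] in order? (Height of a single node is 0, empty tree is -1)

Insertion order: [33, 19, 15, 13, 21, 16, 40]
Tree (level-order array): [33, 19, 40, 15, 21, None, None, 13, 16]
Compute height bottom-up (empty subtree = -1):
  height(13) = 1 + max(-1, -1) = 0
  height(16) = 1 + max(-1, -1) = 0
  height(15) = 1 + max(0, 0) = 1
  height(21) = 1 + max(-1, -1) = 0
  height(19) = 1 + max(1, 0) = 2
  height(40) = 1 + max(-1, -1) = 0
  height(33) = 1 + max(2, 0) = 3
Height = 3


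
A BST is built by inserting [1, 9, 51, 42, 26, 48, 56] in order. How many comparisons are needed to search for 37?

Search path for 37: 1 -> 9 -> 51 -> 42 -> 26
Found: False
Comparisons: 5


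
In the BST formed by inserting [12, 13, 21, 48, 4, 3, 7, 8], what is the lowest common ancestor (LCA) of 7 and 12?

Tree insertion order: [12, 13, 21, 48, 4, 3, 7, 8]
Tree (level-order array): [12, 4, 13, 3, 7, None, 21, None, None, None, 8, None, 48]
In a BST, the LCA of p=7, q=12 is the first node v on the
root-to-leaf path with p <= v <= q (go left if both < v, right if both > v).
Walk from root:
  at 12: 7 <= 12 <= 12, this is the LCA
LCA = 12


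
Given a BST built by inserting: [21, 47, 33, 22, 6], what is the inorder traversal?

Tree insertion order: [21, 47, 33, 22, 6]
Tree (level-order array): [21, 6, 47, None, None, 33, None, 22]
Inorder traversal: [6, 21, 22, 33, 47]


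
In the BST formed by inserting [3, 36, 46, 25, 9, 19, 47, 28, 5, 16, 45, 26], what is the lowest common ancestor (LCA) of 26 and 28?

Tree insertion order: [3, 36, 46, 25, 9, 19, 47, 28, 5, 16, 45, 26]
Tree (level-order array): [3, None, 36, 25, 46, 9, 28, 45, 47, 5, 19, 26, None, None, None, None, None, None, None, 16]
In a BST, the LCA of p=26, q=28 is the first node v on the
root-to-leaf path with p <= v <= q (go left if both < v, right if both > v).
Walk from root:
  at 3: both 26 and 28 > 3, go right
  at 36: both 26 and 28 < 36, go left
  at 25: both 26 and 28 > 25, go right
  at 28: 26 <= 28 <= 28, this is the LCA
LCA = 28


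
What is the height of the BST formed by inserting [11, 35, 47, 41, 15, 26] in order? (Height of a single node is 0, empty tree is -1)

Insertion order: [11, 35, 47, 41, 15, 26]
Tree (level-order array): [11, None, 35, 15, 47, None, 26, 41]
Compute height bottom-up (empty subtree = -1):
  height(26) = 1 + max(-1, -1) = 0
  height(15) = 1 + max(-1, 0) = 1
  height(41) = 1 + max(-1, -1) = 0
  height(47) = 1 + max(0, -1) = 1
  height(35) = 1 + max(1, 1) = 2
  height(11) = 1 + max(-1, 2) = 3
Height = 3


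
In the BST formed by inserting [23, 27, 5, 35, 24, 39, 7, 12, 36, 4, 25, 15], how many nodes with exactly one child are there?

Tree built from: [23, 27, 5, 35, 24, 39, 7, 12, 36, 4, 25, 15]
Tree (level-order array): [23, 5, 27, 4, 7, 24, 35, None, None, None, 12, None, 25, None, 39, None, 15, None, None, 36]
Rule: These are nodes with exactly 1 non-null child.
Per-node child counts:
  node 23: 2 child(ren)
  node 5: 2 child(ren)
  node 4: 0 child(ren)
  node 7: 1 child(ren)
  node 12: 1 child(ren)
  node 15: 0 child(ren)
  node 27: 2 child(ren)
  node 24: 1 child(ren)
  node 25: 0 child(ren)
  node 35: 1 child(ren)
  node 39: 1 child(ren)
  node 36: 0 child(ren)
Matching nodes: [7, 12, 24, 35, 39]
Count of nodes with exactly one child: 5


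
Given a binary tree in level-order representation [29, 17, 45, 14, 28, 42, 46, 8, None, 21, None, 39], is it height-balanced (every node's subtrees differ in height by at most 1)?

Tree (level-order array): [29, 17, 45, 14, 28, 42, 46, 8, None, 21, None, 39]
Definition: a tree is height-balanced if, at every node, |h(left) - h(right)| <= 1 (empty subtree has height -1).
Bottom-up per-node check:
  node 8: h_left=-1, h_right=-1, diff=0 [OK], height=0
  node 14: h_left=0, h_right=-1, diff=1 [OK], height=1
  node 21: h_left=-1, h_right=-1, diff=0 [OK], height=0
  node 28: h_left=0, h_right=-1, diff=1 [OK], height=1
  node 17: h_left=1, h_right=1, diff=0 [OK], height=2
  node 39: h_left=-1, h_right=-1, diff=0 [OK], height=0
  node 42: h_left=0, h_right=-1, diff=1 [OK], height=1
  node 46: h_left=-1, h_right=-1, diff=0 [OK], height=0
  node 45: h_left=1, h_right=0, diff=1 [OK], height=2
  node 29: h_left=2, h_right=2, diff=0 [OK], height=3
All nodes satisfy the balance condition.
Result: Balanced


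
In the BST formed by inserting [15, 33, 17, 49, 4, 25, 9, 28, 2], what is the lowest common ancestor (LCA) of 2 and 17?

Tree insertion order: [15, 33, 17, 49, 4, 25, 9, 28, 2]
Tree (level-order array): [15, 4, 33, 2, 9, 17, 49, None, None, None, None, None, 25, None, None, None, 28]
In a BST, the LCA of p=2, q=17 is the first node v on the
root-to-leaf path with p <= v <= q (go left if both < v, right if both > v).
Walk from root:
  at 15: 2 <= 15 <= 17, this is the LCA
LCA = 15


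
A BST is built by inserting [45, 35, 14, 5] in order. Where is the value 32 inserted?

Starting tree (level order): [45, 35, None, 14, None, 5]
Insertion path: 45 -> 35 -> 14
Result: insert 32 as right child of 14
Final tree (level order): [45, 35, None, 14, None, 5, 32]


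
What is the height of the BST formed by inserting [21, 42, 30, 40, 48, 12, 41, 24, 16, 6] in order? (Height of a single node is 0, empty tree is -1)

Insertion order: [21, 42, 30, 40, 48, 12, 41, 24, 16, 6]
Tree (level-order array): [21, 12, 42, 6, 16, 30, 48, None, None, None, None, 24, 40, None, None, None, None, None, 41]
Compute height bottom-up (empty subtree = -1):
  height(6) = 1 + max(-1, -1) = 0
  height(16) = 1 + max(-1, -1) = 0
  height(12) = 1 + max(0, 0) = 1
  height(24) = 1 + max(-1, -1) = 0
  height(41) = 1 + max(-1, -1) = 0
  height(40) = 1 + max(-1, 0) = 1
  height(30) = 1 + max(0, 1) = 2
  height(48) = 1 + max(-1, -1) = 0
  height(42) = 1 + max(2, 0) = 3
  height(21) = 1 + max(1, 3) = 4
Height = 4


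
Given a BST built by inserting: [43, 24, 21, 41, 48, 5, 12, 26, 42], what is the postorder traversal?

Tree insertion order: [43, 24, 21, 41, 48, 5, 12, 26, 42]
Tree (level-order array): [43, 24, 48, 21, 41, None, None, 5, None, 26, 42, None, 12]
Postorder traversal: [12, 5, 21, 26, 42, 41, 24, 48, 43]


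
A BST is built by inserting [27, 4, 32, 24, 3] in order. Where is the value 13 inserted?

Starting tree (level order): [27, 4, 32, 3, 24]
Insertion path: 27 -> 4 -> 24
Result: insert 13 as left child of 24
Final tree (level order): [27, 4, 32, 3, 24, None, None, None, None, 13]


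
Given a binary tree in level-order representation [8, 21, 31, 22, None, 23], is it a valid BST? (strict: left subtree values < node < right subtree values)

Level-order array: [8, 21, 31, 22, None, 23]
Validate using subtree bounds (lo, hi): at each node, require lo < value < hi,
then recurse left with hi=value and right with lo=value.
Preorder trace (stopping at first violation):
  at node 8 with bounds (-inf, +inf): OK
  at node 21 with bounds (-inf, 8): VIOLATION
Node 21 violates its bound: not (-inf < 21 < 8).
Result: Not a valid BST


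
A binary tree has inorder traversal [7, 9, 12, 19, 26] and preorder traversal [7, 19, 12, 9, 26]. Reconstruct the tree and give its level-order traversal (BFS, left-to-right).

Inorder:  [7, 9, 12, 19, 26]
Preorder: [7, 19, 12, 9, 26]
Algorithm: preorder visits root first, so consume preorder in order;
for each root, split the current inorder slice at that value into
left-subtree inorder and right-subtree inorder, then recurse.
Recursive splits:
  root=7; inorder splits into left=[], right=[9, 12, 19, 26]
  root=19; inorder splits into left=[9, 12], right=[26]
  root=12; inorder splits into left=[9], right=[]
  root=9; inorder splits into left=[], right=[]
  root=26; inorder splits into left=[], right=[]
Reconstructed level-order: [7, 19, 12, 26, 9]


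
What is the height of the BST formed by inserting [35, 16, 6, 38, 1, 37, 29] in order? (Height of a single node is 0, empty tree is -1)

Insertion order: [35, 16, 6, 38, 1, 37, 29]
Tree (level-order array): [35, 16, 38, 6, 29, 37, None, 1]
Compute height bottom-up (empty subtree = -1):
  height(1) = 1 + max(-1, -1) = 0
  height(6) = 1 + max(0, -1) = 1
  height(29) = 1 + max(-1, -1) = 0
  height(16) = 1 + max(1, 0) = 2
  height(37) = 1 + max(-1, -1) = 0
  height(38) = 1 + max(0, -1) = 1
  height(35) = 1 + max(2, 1) = 3
Height = 3


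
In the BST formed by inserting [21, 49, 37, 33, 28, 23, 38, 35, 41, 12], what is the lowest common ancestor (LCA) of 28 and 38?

Tree insertion order: [21, 49, 37, 33, 28, 23, 38, 35, 41, 12]
Tree (level-order array): [21, 12, 49, None, None, 37, None, 33, 38, 28, 35, None, 41, 23]
In a BST, the LCA of p=28, q=38 is the first node v on the
root-to-leaf path with p <= v <= q (go left if both < v, right if both > v).
Walk from root:
  at 21: both 28 and 38 > 21, go right
  at 49: both 28 and 38 < 49, go left
  at 37: 28 <= 37 <= 38, this is the LCA
LCA = 37


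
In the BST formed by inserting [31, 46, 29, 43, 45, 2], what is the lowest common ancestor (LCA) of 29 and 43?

Tree insertion order: [31, 46, 29, 43, 45, 2]
Tree (level-order array): [31, 29, 46, 2, None, 43, None, None, None, None, 45]
In a BST, the LCA of p=29, q=43 is the first node v on the
root-to-leaf path with p <= v <= q (go left if both < v, right if both > v).
Walk from root:
  at 31: 29 <= 31 <= 43, this is the LCA
LCA = 31


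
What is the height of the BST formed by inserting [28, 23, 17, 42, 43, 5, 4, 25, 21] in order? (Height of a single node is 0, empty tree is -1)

Insertion order: [28, 23, 17, 42, 43, 5, 4, 25, 21]
Tree (level-order array): [28, 23, 42, 17, 25, None, 43, 5, 21, None, None, None, None, 4]
Compute height bottom-up (empty subtree = -1):
  height(4) = 1 + max(-1, -1) = 0
  height(5) = 1 + max(0, -1) = 1
  height(21) = 1 + max(-1, -1) = 0
  height(17) = 1 + max(1, 0) = 2
  height(25) = 1 + max(-1, -1) = 0
  height(23) = 1 + max(2, 0) = 3
  height(43) = 1 + max(-1, -1) = 0
  height(42) = 1 + max(-1, 0) = 1
  height(28) = 1 + max(3, 1) = 4
Height = 4


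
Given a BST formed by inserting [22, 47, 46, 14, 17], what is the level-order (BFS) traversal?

Tree insertion order: [22, 47, 46, 14, 17]
Tree (level-order array): [22, 14, 47, None, 17, 46]
BFS from the root, enqueuing left then right child of each popped node:
  queue [22] -> pop 22, enqueue [14, 47], visited so far: [22]
  queue [14, 47] -> pop 14, enqueue [17], visited so far: [22, 14]
  queue [47, 17] -> pop 47, enqueue [46], visited so far: [22, 14, 47]
  queue [17, 46] -> pop 17, enqueue [none], visited so far: [22, 14, 47, 17]
  queue [46] -> pop 46, enqueue [none], visited so far: [22, 14, 47, 17, 46]
Result: [22, 14, 47, 17, 46]


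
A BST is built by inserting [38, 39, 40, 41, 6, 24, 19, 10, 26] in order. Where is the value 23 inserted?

Starting tree (level order): [38, 6, 39, None, 24, None, 40, 19, 26, None, 41, 10]
Insertion path: 38 -> 6 -> 24 -> 19
Result: insert 23 as right child of 19
Final tree (level order): [38, 6, 39, None, 24, None, 40, 19, 26, None, 41, 10, 23]


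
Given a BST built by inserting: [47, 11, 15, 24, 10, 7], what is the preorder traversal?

Tree insertion order: [47, 11, 15, 24, 10, 7]
Tree (level-order array): [47, 11, None, 10, 15, 7, None, None, 24]
Preorder traversal: [47, 11, 10, 7, 15, 24]


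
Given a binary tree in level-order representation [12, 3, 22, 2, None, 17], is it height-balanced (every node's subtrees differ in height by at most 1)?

Tree (level-order array): [12, 3, 22, 2, None, 17]
Definition: a tree is height-balanced if, at every node, |h(left) - h(right)| <= 1 (empty subtree has height -1).
Bottom-up per-node check:
  node 2: h_left=-1, h_right=-1, diff=0 [OK], height=0
  node 3: h_left=0, h_right=-1, diff=1 [OK], height=1
  node 17: h_left=-1, h_right=-1, diff=0 [OK], height=0
  node 22: h_left=0, h_right=-1, diff=1 [OK], height=1
  node 12: h_left=1, h_right=1, diff=0 [OK], height=2
All nodes satisfy the balance condition.
Result: Balanced


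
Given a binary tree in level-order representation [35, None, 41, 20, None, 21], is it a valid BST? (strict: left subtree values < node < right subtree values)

Level-order array: [35, None, 41, 20, None, 21]
Validate using subtree bounds (lo, hi): at each node, require lo < value < hi,
then recurse left with hi=value and right with lo=value.
Preorder trace (stopping at first violation):
  at node 35 with bounds (-inf, +inf): OK
  at node 41 with bounds (35, +inf): OK
  at node 20 with bounds (35, 41): VIOLATION
Node 20 violates its bound: not (35 < 20 < 41).
Result: Not a valid BST


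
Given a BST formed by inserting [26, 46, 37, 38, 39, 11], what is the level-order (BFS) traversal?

Tree insertion order: [26, 46, 37, 38, 39, 11]
Tree (level-order array): [26, 11, 46, None, None, 37, None, None, 38, None, 39]
BFS from the root, enqueuing left then right child of each popped node:
  queue [26] -> pop 26, enqueue [11, 46], visited so far: [26]
  queue [11, 46] -> pop 11, enqueue [none], visited so far: [26, 11]
  queue [46] -> pop 46, enqueue [37], visited so far: [26, 11, 46]
  queue [37] -> pop 37, enqueue [38], visited so far: [26, 11, 46, 37]
  queue [38] -> pop 38, enqueue [39], visited so far: [26, 11, 46, 37, 38]
  queue [39] -> pop 39, enqueue [none], visited so far: [26, 11, 46, 37, 38, 39]
Result: [26, 11, 46, 37, 38, 39]


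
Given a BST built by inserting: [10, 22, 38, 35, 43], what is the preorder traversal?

Tree insertion order: [10, 22, 38, 35, 43]
Tree (level-order array): [10, None, 22, None, 38, 35, 43]
Preorder traversal: [10, 22, 38, 35, 43]


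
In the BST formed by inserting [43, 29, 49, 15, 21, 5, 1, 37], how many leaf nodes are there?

Tree built from: [43, 29, 49, 15, 21, 5, 1, 37]
Tree (level-order array): [43, 29, 49, 15, 37, None, None, 5, 21, None, None, 1]
Rule: A leaf has 0 children.
Per-node child counts:
  node 43: 2 child(ren)
  node 29: 2 child(ren)
  node 15: 2 child(ren)
  node 5: 1 child(ren)
  node 1: 0 child(ren)
  node 21: 0 child(ren)
  node 37: 0 child(ren)
  node 49: 0 child(ren)
Matching nodes: [1, 21, 37, 49]
Count of leaf nodes: 4


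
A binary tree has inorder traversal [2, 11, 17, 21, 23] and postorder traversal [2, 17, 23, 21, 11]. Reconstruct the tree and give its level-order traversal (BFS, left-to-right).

Inorder:   [2, 11, 17, 21, 23]
Postorder: [2, 17, 23, 21, 11]
Algorithm: postorder visits root last, so walk postorder right-to-left;
each value is the root of the current inorder slice — split it at that
value, recurse on the right subtree first, then the left.
Recursive splits:
  root=11; inorder splits into left=[2], right=[17, 21, 23]
  root=21; inorder splits into left=[17], right=[23]
  root=23; inorder splits into left=[], right=[]
  root=17; inorder splits into left=[], right=[]
  root=2; inorder splits into left=[], right=[]
Reconstructed level-order: [11, 2, 21, 17, 23]
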